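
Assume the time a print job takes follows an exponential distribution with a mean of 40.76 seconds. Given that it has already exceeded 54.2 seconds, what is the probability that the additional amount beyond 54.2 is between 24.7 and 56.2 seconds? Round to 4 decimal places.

0.2937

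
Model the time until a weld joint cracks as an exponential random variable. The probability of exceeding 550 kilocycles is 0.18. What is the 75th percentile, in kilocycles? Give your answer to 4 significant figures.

444.6

e^(−λ·550) = 0.18 ⇒ λ = −ln(0.18)/550 = 0.00311782.
75th percentile: 1 − e^(−λt) = 0.75, t = −ln(0.25)/λ = 444.636 kilocycles.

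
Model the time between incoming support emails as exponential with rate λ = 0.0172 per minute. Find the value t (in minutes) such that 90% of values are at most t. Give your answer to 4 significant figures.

133.9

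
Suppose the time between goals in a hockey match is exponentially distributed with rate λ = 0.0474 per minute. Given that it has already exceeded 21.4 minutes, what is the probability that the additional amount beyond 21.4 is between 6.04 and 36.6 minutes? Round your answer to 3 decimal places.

0.575

Memoryless: the residual past 21.4 is again Exp(λ).
P(6.04 < residual < 36.6) = e^(−λ·6.04) − e^(−λ·36.6) = 0.75104 − 0.17643 ≈ 0.575.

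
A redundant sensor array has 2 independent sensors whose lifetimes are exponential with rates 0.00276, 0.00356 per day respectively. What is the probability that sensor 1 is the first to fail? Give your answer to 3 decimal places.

0.437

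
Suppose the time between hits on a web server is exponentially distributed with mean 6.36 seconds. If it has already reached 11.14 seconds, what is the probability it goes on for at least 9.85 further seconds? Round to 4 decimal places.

The rate is λ = 1/6.36 = 0.157233 per second.
P(X > s+t | X > s) = e^(−λ(s+t))/e^(−λs) = e^(−λt), independent of s = 11.14.
P(X > 9.85) = e^(−1.5487) ≈ 0.2125.

0.2125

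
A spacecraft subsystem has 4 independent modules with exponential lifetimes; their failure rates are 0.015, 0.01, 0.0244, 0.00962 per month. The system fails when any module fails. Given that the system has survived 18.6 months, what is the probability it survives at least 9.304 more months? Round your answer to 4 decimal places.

Time to first failure ~ Exp(Σλ) with Σλ = 0.05902.
By memorylessness, P(T > 18.6+9.304 | T > 18.6) = P(T > 9.304) = e^(−0.05902·9.304) ≈ 0.5775.

0.5775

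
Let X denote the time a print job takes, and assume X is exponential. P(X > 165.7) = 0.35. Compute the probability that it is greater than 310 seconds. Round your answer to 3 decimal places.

0.140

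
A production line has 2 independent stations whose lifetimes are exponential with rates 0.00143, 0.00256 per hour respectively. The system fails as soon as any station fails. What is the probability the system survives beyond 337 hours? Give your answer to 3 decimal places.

0.261

The time to first failure is exponential with rate Σλ = 0.00143 + 0.00256 = 0.00399.
P(min > 337) = e^(−0.00399·337) = e^(−1.3446) ≈ 0.261.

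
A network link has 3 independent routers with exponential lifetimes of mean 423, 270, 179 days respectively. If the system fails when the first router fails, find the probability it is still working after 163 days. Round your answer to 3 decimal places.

0.150

The first failure time is exponential with rate Σλ_i = 1/423 + 1/270 + 1/179 = 0.0116544 per day.
P(min > 163) = e^(−0.0116544·163) = e^(−1.8997) ≈ 0.150.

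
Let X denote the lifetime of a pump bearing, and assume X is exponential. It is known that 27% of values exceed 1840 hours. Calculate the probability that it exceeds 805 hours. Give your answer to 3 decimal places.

e^(−λ·1840) = 0.27 ⇒ λ = −ln(0.27)/1840 = 0.000711594.
P(X > 805) = e^(−0.000711594·805) = e^(−0.57283) ≈ 0.564.

0.564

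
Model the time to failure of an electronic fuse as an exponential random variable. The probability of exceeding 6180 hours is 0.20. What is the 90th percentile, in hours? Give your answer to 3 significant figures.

e^(−λ·6180) = 0.20 ⇒ λ = −ln(0.20)/6180 = 0.000260427.
90th percentile: 1 − e^(−λt) = 0.9, t = −ln(0.1)/λ = 8841.58 hours.

8840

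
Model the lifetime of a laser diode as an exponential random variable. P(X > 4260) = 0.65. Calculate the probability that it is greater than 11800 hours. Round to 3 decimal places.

0.303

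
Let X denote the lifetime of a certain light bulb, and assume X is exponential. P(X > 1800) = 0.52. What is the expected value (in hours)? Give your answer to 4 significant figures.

2753

e^(−λ·1800) = 0.52 ⇒ λ = −ln(0.52)/1800 = 0.000363292.
Mean = 1/λ = 2752.6 hours.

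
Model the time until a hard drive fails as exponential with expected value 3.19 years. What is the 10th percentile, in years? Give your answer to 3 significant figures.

0.336

The rate is λ = 1/3.19 = 0.31348 per year.
Set 1 − e^(−λt) = 0.1, so t = −ln(0.9)/λ = 0.10536/0.31348 ≈ 0.3361 years.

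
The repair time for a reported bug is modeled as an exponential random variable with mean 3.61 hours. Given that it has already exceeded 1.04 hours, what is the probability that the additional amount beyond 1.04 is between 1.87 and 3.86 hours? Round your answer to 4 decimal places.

0.2524

The rate is λ = 1/3.61 = 0.277008 per hour.
Memoryless: the residual past 1.04 is again Exp(λ).
P(1.87 < residual < 3.86) = e^(−λ·1.87) − e^(−λ·3.86) = 0.59571 − 0.34327 ≈ 0.2524.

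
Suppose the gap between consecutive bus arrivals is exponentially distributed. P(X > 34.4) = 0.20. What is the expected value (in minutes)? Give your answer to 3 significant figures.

e^(−λ·34.4) = 0.20 ⇒ λ = −ln(0.20)/34.4 = 0.046786.
Mean = 1/λ = 21.3739 minutes.

21.4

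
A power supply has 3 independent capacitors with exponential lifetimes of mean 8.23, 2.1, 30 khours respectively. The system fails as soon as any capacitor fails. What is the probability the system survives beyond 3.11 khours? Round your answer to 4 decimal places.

The first failure time is exponential with rate Σλ_i = 1/8.23 + 1/2.1 + 1/30 = 0.63103 per khour.
P(min > 3.11) = e^(−0.63103·3.11) = e^(−1.9625) ≈ 0.1405.

0.1405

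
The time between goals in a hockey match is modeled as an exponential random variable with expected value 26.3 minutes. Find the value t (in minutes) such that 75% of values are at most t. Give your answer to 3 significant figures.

36.5

The rate is λ = 1/26.3 = 0.0380228 per minute.
Set 1 − e^(−λt) = 0.75, so t = −ln(0.25)/λ = 1.3863/0.0380228 ≈ 36.4595 minutes.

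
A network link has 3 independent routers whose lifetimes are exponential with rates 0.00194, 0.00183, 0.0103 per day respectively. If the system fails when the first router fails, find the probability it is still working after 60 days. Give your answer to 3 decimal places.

0.430

The time to first failure is exponential with rate Σλ = 0.00194 + 0.00183 + 0.0103 = 0.01407.
P(min > 60) = e^(−0.01407·60) = e^(−0.8442) ≈ 0.430.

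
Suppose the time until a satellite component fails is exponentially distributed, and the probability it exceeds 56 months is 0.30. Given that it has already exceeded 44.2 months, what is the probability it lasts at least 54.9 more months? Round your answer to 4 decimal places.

From e^(−λ·56) = 0.30, λ = −ln(0.30)/56 = 0.0214995.
Memoryless: P(X > 44.2+54.9 | X > 44.2) = P(X > 54.9) = e^(−0.0214995·54.9) ≈ 0.3072.

0.3072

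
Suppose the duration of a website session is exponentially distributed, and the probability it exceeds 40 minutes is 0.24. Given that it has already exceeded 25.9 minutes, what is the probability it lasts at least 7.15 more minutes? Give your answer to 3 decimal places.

From e^(−λ·40) = 0.24, λ = −ln(0.24)/40 = 0.0356779.
Memoryless: P(X > 25.9+7.15 | X > 25.9) = P(X > 7.15) = e^(−0.0356779·7.15) ≈ 0.775.

0.775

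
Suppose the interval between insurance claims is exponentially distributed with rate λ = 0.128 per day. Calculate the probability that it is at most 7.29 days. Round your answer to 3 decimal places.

0.607

P(X ≤ 7.29) = 1 − e^(−λ·7.29) = 1 − e^(−0.93312) ≈ 0.607.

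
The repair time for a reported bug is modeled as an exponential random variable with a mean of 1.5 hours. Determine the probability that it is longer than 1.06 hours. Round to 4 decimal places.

0.4933

The rate is λ = 1/1.5 = 0.666667 per hour.
P(X > 1.06) = e^(−λ·1.06) = e^(−0.70667) ≈ 0.4933.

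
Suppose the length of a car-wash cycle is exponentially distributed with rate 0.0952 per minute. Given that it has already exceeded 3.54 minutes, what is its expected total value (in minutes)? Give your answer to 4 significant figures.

14.04

By memorylessness, E[X | X > 3.54] = 3.54 + 1/λ = 3.54 + 10.5042 = 14.0442 minutes.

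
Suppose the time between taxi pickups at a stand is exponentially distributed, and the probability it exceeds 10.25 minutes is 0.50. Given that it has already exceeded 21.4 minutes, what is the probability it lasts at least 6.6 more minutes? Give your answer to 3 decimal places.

From e^(−λ·10.25) = 0.50, λ = −ln(0.50)/10.25 = 0.0676241.
Memoryless: P(X > 21.4+6.6 | X > 21.4) = P(X > 6.6) = e^(−0.0676241·6.6) ≈ 0.640.

0.640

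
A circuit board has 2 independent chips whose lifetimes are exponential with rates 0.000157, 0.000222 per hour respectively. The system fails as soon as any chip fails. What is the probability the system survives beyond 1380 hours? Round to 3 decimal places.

The time to first failure is exponential with rate Σλ = 0.000157 + 0.000222 = 0.000379.
P(min > 1380) = e^(−0.000379·1380) = e^(−0.52302) ≈ 0.593.

0.593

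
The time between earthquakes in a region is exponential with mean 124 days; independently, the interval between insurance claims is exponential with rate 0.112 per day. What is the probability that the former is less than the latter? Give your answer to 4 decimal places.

0.0672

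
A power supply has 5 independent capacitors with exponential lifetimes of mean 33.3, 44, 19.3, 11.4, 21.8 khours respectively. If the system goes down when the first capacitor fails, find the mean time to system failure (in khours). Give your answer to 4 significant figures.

4.199

The first failure time is exponential with rate Σλ_i = 1/33.3 + 1/44 + 1/19.3 + 1/11.4 + 1/21.8 = 0.238162 per khour.
E[min] = 1/Σλ = 1/0.238162 = 4.19883 khours.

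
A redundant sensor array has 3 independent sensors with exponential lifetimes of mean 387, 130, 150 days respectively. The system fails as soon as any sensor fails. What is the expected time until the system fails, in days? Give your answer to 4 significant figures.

59.02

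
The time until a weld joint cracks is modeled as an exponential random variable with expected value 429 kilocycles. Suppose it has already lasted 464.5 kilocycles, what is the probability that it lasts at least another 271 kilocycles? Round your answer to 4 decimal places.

0.5317

The rate is λ = 1/429 = 0.002331 per kilocycle.
The exponential is memoryless, so the remaining time is again Exp(λ): the condition X > 464.5 is irrelevant.
P(X > 271) = e^(−0.6317) ≈ 0.5317.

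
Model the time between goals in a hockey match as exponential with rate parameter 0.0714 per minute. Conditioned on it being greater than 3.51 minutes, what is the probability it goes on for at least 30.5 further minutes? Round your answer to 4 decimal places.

0.1133

The exponential is memoryless, so the remaining time is again Exp(λ): the condition X > 3.51 is irrelevant.
P(X > 30.5) = e^(−2.1777) ≈ 0.1133.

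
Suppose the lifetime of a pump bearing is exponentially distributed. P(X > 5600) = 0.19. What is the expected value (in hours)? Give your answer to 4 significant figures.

e^(−λ·5600) = 0.19 ⇒ λ = −ln(0.19)/5600 = 0.000296559.
Mean = 1/λ = 3372.01 hours.

3372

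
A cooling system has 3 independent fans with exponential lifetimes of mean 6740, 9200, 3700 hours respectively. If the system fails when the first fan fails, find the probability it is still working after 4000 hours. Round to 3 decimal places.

The first failure time is exponential with rate Σλ_i = 1/6740 + 1/9200 + 1/3700 = 0.000527334 per hour.
P(min > 4000) = e^(−0.000527334·4000) = e^(−2.1093) ≈ 0.121.

0.121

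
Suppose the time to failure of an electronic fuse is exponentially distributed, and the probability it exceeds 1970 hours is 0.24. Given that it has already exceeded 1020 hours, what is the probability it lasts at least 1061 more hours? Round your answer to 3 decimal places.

0.464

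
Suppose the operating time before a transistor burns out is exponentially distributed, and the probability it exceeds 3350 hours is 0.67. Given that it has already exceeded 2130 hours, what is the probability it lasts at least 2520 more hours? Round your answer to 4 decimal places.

From e^(−λ·3350) = 0.67, λ = −ln(0.67)/3350 = 0.000119546.
Memoryless: P(X > 2130+2520 | X > 2130) = P(X > 2520) = e^(−0.000119546·2520) ≈ 0.7399.

0.7399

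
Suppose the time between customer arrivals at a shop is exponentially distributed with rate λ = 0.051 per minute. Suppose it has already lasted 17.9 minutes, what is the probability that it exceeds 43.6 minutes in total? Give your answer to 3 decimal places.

0.270

P(X > s+t | X > s) = e^(−λ(s+t))/e^(−λs) = e^(−λt), independent of s = 17.9.
P(X > 25.7) = e^(−1.3107) ≈ 0.270.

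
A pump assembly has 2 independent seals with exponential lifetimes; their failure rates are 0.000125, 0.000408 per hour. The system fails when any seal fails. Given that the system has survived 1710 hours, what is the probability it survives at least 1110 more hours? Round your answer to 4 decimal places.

0.5534

Time to first failure ~ Exp(Σλ) with Σλ = 0.000533.
By memorylessness, P(T > 1710+1110 | T > 1710) = P(T > 1110) = e^(−0.000533·1110) ≈ 0.5534.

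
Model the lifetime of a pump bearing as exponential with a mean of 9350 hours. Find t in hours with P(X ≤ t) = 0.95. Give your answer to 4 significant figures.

The rate is λ = 1/9350 = 0.000106952 per hour.
Set 1 − e^(−λt) = 0.95, so t = −ln(0.05)/λ = 2.9957/0.000106952 ≈ 28010.1 hours.

28010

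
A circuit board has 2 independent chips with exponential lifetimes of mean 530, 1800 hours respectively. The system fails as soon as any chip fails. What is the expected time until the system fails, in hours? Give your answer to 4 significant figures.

409.4

The first failure time is exponential with rate Σλ_i = 1/530 + 1/1800 = 0.00244235 per hour.
E[min] = 1/Σλ = 1/0.00244235 = 409.442 hours.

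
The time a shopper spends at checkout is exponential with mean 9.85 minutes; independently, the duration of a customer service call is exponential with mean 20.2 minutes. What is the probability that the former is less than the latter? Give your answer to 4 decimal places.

λ_1 = 1/9.85 = 0.101523, λ_2 = 1/20.2 = 0.049505.
For independent exponentials, P(the former < the latter) = λ_1/(λ_1+λ_2) = 0.101523/0.151028 ≈ 0.6722.

0.6722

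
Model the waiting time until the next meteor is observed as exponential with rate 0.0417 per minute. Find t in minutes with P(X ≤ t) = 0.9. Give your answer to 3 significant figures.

55.2

Set 1 − e^(−λt) = 0.9, so t = −ln(0.1)/λ = 2.3026/0.0417 ≈ 55.2179 minutes.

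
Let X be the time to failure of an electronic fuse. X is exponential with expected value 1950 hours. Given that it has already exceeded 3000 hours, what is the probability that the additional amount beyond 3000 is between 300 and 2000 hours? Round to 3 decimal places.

The rate is λ = 1/1950 = 0.000512821 per hour.
Memoryless: the residual past 3000 is again Exp(λ).
P(300 < residual < 2000) = e^(−λ·300) − e^(−λ·2000) = 0.85740 − 0.35857 ≈ 0.499.

0.499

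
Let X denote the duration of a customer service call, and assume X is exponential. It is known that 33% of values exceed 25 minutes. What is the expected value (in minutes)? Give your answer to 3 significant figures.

22.5

e^(−λ·25) = 0.33 ⇒ λ = −ln(0.33)/25 = 0.0443465.
Mean = 1/λ = 22.5497 minutes.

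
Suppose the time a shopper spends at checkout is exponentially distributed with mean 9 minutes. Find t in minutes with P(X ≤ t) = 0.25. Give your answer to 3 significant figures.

The rate is λ = 1/9 = 0.111111 per minute.
Set 1 − e^(−λt) = 0.25, so t = −ln(0.75)/λ = 0.28768/0.111111 ≈ 2.58914 minutes.

2.59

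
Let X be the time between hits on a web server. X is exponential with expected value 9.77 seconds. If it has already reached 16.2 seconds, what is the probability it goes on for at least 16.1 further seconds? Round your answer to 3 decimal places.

0.192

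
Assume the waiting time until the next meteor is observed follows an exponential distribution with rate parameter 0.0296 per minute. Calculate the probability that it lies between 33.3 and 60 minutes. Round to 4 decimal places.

P(33.3 < X < 60) = e^(−λ·33.3) − e^(−λ·60) = 0.37319 − 0.16931 ≈ 0.2039.

0.2039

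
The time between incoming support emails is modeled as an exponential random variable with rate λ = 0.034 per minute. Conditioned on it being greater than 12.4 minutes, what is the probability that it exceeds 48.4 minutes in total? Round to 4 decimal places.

The exponential is memoryless, so the remaining time is again Exp(λ): the condition X > 12.4 is irrelevant.
P(X > 36) = e^(−1.224) ≈ 0.2941.

0.2941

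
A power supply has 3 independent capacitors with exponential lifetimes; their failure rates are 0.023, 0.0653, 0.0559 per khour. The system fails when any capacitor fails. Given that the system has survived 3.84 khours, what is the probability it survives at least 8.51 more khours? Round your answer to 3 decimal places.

0.293

Time to first failure ~ Exp(Σλ) with Σλ = 0.1442.
By memorylessness, P(T > 3.84+8.51 | T > 3.84) = P(T > 8.51) = e^(−0.1442·8.51) ≈ 0.293.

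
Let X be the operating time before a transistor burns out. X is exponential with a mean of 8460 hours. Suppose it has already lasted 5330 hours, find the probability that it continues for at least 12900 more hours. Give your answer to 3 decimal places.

The rate is λ = 1/8460 = 0.000118203 per hour.
The exponential is memoryless, so the remaining time is again Exp(λ): the condition X > 5330 is irrelevant.
P(X > 12900) = e^(−1.5248) ≈ 0.218.

0.218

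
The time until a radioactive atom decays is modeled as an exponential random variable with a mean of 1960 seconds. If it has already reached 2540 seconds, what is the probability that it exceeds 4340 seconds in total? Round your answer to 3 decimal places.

0.399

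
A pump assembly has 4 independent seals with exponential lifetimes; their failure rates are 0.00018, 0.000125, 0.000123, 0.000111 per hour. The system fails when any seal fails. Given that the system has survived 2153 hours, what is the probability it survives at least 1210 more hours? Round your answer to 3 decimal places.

0.521

Time to first failure ~ Exp(Σλ) with Σλ = 0.000539.
By memorylessness, P(T > 2153+1210 | T > 2153) = P(T > 1210) = e^(−0.000539·1210) ≈ 0.521.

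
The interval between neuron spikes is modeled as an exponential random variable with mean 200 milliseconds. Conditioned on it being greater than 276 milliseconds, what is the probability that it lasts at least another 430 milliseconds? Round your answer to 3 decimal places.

0.116

The rate is λ = 1/200 = 0.005 per millisecond.
The exponential is memoryless, so the remaining time is again Exp(λ): the condition X > 276 is irrelevant.
P(X > 430) = e^(−2.15) ≈ 0.116.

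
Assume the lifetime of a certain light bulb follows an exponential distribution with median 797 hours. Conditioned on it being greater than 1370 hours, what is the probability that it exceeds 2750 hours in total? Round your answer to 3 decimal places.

For an exponential, median = ln(2)/λ, so λ = ln 2 / 797 = 0.000869695 per hour.
By the memoryless property, P(X > 1370+1380 | X > 1370) = P(X > 1380).
P(X > 1380) = e^(−1.2002) ≈ 0.301.

0.301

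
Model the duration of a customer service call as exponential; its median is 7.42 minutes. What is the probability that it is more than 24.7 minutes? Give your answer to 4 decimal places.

For an exponential, median = ln(2)/λ, so λ = ln 2 / 7.42 = 0.0934161 per minute.
P(X > 24.7) = e^(−λ·24.7) = e^(−2.3074) ≈ 0.0995.

0.0995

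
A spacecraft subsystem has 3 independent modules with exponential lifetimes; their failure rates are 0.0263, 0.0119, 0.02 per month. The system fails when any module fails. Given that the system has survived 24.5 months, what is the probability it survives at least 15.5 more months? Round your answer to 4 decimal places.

0.4057

Time to first failure ~ Exp(Σλ) with Σλ = 0.0582.
By memorylessness, P(T > 24.5+15.5 | T > 24.5) = P(T > 15.5) = e^(−0.0582·15.5) ≈ 0.4057.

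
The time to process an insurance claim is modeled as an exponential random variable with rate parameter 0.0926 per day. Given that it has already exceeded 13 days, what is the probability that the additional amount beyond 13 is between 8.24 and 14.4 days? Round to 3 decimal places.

0.203

Memoryless: the residual past 13 is again Exp(λ).
P(8.24 < residual < 14.4) = e^(−λ·8.24) − e^(−λ·14.4) = 0.46625 − 0.26357 ≈ 0.203.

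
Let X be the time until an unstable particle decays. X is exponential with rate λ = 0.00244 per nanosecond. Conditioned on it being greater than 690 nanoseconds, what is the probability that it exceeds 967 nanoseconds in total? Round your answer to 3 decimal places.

0.509

P(X > s+t | X > s) = e^(−λ(s+t))/e^(−λs) = e^(−λt), independent of s = 690.
P(X > 277) = e^(−0.67588) ≈ 0.509.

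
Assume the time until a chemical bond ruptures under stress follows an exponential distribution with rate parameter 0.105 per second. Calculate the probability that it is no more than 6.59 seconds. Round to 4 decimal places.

0.4994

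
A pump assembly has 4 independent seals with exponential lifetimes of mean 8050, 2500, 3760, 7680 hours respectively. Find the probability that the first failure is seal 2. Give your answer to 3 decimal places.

0.435

Rates: λ_i = 1/mean_i → 0.000124224, 0.0004, 0.000265957, 0.000130208; Σλ = 0.000920389.
P(seal 2 first) = λ_2/Σλ = 0.0004/0.000920389 ≈ 0.435.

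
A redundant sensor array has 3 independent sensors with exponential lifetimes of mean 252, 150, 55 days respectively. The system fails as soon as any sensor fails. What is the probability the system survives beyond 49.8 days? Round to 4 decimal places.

The first failure time is exponential with rate Σλ_i = 1/252 + 1/150 + 1/55 = 0.0288167 per day.
P(min > 49.8) = e^(−0.0288167·49.8) = e^(−1.4351) ≈ 0.2381.

0.2381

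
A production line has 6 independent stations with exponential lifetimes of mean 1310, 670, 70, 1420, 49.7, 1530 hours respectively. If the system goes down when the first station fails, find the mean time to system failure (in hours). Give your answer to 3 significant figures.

26.3

The first failure time is exponential with rate Σλ_i = 1/1310 + 1/670 + 1/70 + 1/1420 + 1/49.7 + 1/1530 = 0.0380202 per hour.
E[min] = 1/Σλ = 1/0.0380202 = 26.3018 hours.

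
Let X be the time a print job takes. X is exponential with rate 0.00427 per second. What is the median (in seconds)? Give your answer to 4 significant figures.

162.3

Set 1 − e^(−λt) = 0.5, so t = −ln(0.5)/λ = 0.69315/0.00427 ≈ 162.33 seconds.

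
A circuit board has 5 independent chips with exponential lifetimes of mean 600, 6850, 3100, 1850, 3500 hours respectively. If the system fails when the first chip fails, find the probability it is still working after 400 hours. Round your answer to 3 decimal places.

0.306

The first failure time is exponential with rate Σλ_i = 1/600 + 1/6850 + 1/3100 + 1/1850 + 1/3500 = 0.00296149 per hour.
P(min > 400) = e^(−0.00296149·400) = e^(−1.1846) ≈ 0.306.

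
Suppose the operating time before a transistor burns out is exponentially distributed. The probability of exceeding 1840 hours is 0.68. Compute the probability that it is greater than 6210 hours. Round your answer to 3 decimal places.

0.272

e^(−λ·1840) = 0.68 ⇒ λ = −ln(0.68)/1840 = 0.000209599.
P(X > 6210) = e^(−0.000209599·6210) = e^(−1.3016) ≈ 0.272.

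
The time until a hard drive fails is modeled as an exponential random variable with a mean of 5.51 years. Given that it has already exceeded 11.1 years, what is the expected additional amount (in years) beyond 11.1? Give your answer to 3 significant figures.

5.51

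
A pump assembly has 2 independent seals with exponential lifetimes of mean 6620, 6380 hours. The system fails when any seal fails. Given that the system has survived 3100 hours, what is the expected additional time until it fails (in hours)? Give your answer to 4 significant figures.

First-failure rate Σλ = 1/6620 + 1/6380 = 0.000307797.
By memorylessness the expected residual is 1/Σλ = 3248.89 hours, regardless of the 3100 already elapsed.

3249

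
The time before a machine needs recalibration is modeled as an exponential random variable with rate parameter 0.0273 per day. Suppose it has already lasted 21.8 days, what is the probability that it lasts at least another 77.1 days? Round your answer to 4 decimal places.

0.1219

The exponential is memoryless, so the remaining time is again Exp(λ): the condition X > 21.8 is irrelevant.
P(X > 77.1) = e^(−2.1048) ≈ 0.1219.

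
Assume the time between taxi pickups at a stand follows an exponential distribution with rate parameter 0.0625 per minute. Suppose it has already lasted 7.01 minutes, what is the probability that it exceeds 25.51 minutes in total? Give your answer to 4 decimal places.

0.3147

The exponential is memoryless, so the remaining time is again Exp(λ): the condition X > 7.01 is irrelevant.
P(X > 18.5) = e^(−1.1562) ≈ 0.3147.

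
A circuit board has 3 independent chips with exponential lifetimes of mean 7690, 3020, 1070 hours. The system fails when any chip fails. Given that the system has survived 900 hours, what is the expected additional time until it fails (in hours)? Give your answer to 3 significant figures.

716

First-failure rate Σλ = 1/7690 + 1/3020 + 1/1070 = 0.00139574.
By memorylessness the expected residual is 1/Σλ = 716.464 hours, regardless of the 900 already elapsed.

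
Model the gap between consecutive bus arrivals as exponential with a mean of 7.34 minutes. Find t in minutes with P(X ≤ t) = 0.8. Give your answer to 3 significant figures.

The rate is λ = 1/7.34 = 0.13624 per minute.
Set 1 − e^(−λt) = 0.8, so t = −ln(0.2)/λ = 1.6094/0.13624 ≈ 11.8133 minutes.

11.8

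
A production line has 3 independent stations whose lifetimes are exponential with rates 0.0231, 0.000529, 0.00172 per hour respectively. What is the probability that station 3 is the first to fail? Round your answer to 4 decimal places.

0.0679

The time to first failure is exponential with rate Σλ = 0.0231 + 0.000529 + 0.00172 = 0.025349.
P(station 3 first) = λ_3/Σλ = 0.00172/0.025349 ≈ 0.0679.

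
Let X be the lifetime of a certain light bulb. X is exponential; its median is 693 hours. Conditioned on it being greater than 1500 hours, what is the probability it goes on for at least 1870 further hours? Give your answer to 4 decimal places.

For an exponential, median = ln(2)/λ, so λ = ln 2 / 693 = 0.00100021 per hour.
By the memoryless property, P(X > 1500+1870 | X > 1500) = P(X > 1870).
P(X > 1870) = e^(−1.8704) ≈ 0.1541.

0.1541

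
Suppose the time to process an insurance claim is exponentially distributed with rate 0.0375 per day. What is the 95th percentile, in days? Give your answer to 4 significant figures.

79.89

Set 1 − e^(−λt) = 0.95, so t = −ln(0.05)/λ = 2.9957/0.0375 ≈ 79.8862 days.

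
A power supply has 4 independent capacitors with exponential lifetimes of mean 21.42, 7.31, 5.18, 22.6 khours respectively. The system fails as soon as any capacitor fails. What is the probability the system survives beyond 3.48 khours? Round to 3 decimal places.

0.231

The first failure time is exponential with rate Σλ_i = 1/21.42 + 1/7.31 + 1/5.18 + 1/22.6 = 0.420782 per khour.
P(min > 3.48) = e^(−0.420782·3.48) = e^(−1.4643) ≈ 0.231.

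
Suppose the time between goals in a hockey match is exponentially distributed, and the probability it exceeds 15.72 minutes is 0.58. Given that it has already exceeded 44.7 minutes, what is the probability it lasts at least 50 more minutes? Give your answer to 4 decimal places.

0.1768

From e^(−λ·15.72) = 0.58, λ = −ln(0.58)/15.72 = 0.0346519.
Memoryless: P(X > 44.7+50 | X > 44.7) = P(X > 50) = e^(−0.0346519·50) ≈ 0.1768.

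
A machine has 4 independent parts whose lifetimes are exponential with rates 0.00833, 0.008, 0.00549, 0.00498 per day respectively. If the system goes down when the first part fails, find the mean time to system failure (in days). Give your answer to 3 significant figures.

The time to first failure is exponential with rate Σλ = 0.00833 + 0.008 + 0.00549 + 0.00498 = 0.0268.
E[min] = 1/Σλ = 1/0.0268 = 37.3134 days.

37.3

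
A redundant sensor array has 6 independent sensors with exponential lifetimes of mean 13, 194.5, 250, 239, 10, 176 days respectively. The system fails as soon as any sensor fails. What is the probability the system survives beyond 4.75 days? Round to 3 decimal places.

0.394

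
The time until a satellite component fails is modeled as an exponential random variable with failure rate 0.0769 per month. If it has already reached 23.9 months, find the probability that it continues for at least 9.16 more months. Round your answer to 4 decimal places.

0.4944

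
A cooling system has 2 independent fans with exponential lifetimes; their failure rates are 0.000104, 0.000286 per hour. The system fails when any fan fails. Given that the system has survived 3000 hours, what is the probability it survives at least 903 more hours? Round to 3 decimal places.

0.703

Time to first failure ~ Exp(Σλ) with Σλ = 0.00039.
By memorylessness, P(T > 3000+903 | T > 3000) = P(T > 903) = e^(−0.00039·903) ≈ 0.703.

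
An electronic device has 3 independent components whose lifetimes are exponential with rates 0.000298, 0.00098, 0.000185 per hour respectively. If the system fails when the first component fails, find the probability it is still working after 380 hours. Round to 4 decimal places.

The time to first failure is exponential with rate Σλ = 0.000298 + 0.00098 + 0.000185 = 0.001463.
P(min > 380) = e^(−0.001463·380) = e^(−0.55594) ≈ 0.5735.

0.5735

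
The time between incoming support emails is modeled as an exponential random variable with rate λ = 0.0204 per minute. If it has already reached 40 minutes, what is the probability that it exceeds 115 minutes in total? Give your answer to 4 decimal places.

The exponential is memoryless, so the remaining time is again Exp(λ): the condition X > 40 is irrelevant.
P(X > 75) = e^(−1.53) ≈ 0.2165.

0.2165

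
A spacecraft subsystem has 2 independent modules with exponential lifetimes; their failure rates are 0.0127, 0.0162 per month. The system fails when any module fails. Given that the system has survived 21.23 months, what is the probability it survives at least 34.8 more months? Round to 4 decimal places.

Time to first failure ~ Exp(Σλ) with Σλ = 0.0289.
By memorylessness, P(T > 21.23+34.8 | T > 21.23) = P(T > 34.8) = e^(−0.0289·34.8) ≈ 0.3658.

0.3658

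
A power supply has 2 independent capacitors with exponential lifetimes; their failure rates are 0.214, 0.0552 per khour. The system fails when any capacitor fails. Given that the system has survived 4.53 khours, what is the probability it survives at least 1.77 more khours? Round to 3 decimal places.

0.621

Time to first failure ~ Exp(Σλ) with Σλ = 0.2692.
By memorylessness, P(T > 4.53+1.77 | T > 4.53) = P(T > 1.77) = e^(−0.2692·1.77) ≈ 0.621.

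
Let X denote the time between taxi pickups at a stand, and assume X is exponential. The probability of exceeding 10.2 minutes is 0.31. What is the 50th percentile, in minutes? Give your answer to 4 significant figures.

6.037

e^(−λ·10.2) = 0.31 ⇒ λ = −ln(0.31)/10.2 = 0.114822.
50th percentile: 1 − e^(−λt) = 0.5, t = −ln(0.5)/λ = 6.03672 minutes.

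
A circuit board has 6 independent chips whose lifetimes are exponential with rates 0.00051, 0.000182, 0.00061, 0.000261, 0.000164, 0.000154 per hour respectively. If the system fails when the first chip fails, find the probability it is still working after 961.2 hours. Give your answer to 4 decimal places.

The time to first failure is exponential with rate Σλ = 0.00051 + 0.000182 + 0.00061 + 0.000261 + 0.000164 + 0.000154 = 0.001881.
P(min > 961.2) = e^(−0.001881·961.2) = e^(−1.808) ≈ 0.1640.

0.1640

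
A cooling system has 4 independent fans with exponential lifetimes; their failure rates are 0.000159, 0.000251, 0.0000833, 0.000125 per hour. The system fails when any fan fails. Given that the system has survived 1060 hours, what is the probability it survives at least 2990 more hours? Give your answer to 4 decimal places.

Time to first failure ~ Exp(Σλ) with Σλ = 0.0006183.
By memorylessness, P(T > 1060+2990 | T > 1060) = P(T > 2990) = e^(−0.0006183·2990) ≈ 0.1574.

0.1574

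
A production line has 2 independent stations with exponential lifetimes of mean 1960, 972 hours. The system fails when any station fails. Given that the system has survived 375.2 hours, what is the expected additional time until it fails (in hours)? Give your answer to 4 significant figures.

649.8

First-failure rate Σλ = 1/1960 + 1/972 = 0.00153901.
By memorylessness the expected residual is 1/Σλ = 649.768 hours, regardless of the 375.2 already elapsed.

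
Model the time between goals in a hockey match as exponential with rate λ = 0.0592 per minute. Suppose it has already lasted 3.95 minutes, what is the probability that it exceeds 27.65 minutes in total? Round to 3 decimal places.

0.246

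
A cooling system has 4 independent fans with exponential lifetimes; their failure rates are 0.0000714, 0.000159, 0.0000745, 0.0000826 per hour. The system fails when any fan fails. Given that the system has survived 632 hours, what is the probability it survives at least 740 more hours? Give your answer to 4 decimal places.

Time to first failure ~ Exp(Σλ) with Σλ = 0.0003875.
By memorylessness, P(T > 632+740 | T > 632) = P(T > 740) = e^(−0.0003875·740) ≈ 0.7507.

0.7507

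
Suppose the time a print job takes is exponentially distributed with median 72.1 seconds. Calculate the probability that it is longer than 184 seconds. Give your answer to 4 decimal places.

0.1705

For an exponential, median = ln(2)/λ, so λ = ln 2 / 72.1 = 0.00961369 per second.
P(X > 184) = e^(−λ·184) = e^(−1.7689) ≈ 0.1705.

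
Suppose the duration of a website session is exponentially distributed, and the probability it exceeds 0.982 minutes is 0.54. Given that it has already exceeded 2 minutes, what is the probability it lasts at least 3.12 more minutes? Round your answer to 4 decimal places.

From e^(−λ·0.982) = 0.54, λ = −ln(0.54)/0.982 = 0.627481.
Memoryless: P(X > 2+3.12 | X > 2) = P(X > 3.12) = e^(−0.627481·3.12) ≈ 0.1412.

0.1412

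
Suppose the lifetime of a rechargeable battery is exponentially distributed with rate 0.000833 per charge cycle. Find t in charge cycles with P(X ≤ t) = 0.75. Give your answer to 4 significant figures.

1664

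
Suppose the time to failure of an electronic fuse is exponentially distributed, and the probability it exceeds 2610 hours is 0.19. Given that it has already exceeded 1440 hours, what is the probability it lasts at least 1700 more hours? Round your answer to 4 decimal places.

0.3390

From e^(−λ·2610) = 0.19, λ = −ln(0.19)/2610 = 0.000636295.
Memoryless: P(X > 1440+1700 | X > 1440) = P(X > 1700) = e^(−0.000636295·1700) ≈ 0.3390.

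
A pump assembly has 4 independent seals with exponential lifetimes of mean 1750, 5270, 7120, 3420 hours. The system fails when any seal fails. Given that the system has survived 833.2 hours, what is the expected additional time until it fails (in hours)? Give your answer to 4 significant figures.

837.5

First-failure rate Σλ = 1/1750 + 1/5270 + 1/7120 + 1/3420 = 0.00119403.
By memorylessness the expected residual is 1/Σλ = 837.501 hours, regardless of the 833.2 already elapsed.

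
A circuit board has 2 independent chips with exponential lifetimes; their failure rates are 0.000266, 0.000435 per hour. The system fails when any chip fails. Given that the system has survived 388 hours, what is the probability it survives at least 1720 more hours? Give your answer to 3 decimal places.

0.299

Time to first failure ~ Exp(Σλ) with Σλ = 0.000701.
By memorylessness, P(T > 388+1720 | T > 388) = P(T > 1720) = e^(−0.000701·1720) ≈ 0.299.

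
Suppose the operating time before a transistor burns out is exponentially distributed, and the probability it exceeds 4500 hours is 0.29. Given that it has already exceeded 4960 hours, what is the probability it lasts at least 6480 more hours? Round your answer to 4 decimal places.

0.1682

From e^(−λ·4500) = 0.29, λ = −ln(0.29)/4500 = 0.000275083.
Memoryless: P(X > 4960+6480 | X > 4960) = P(X > 6480) = e^(−0.000275083·6480) ≈ 0.1682.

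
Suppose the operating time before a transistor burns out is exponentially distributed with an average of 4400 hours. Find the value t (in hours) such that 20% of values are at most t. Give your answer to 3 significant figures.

982

The rate is λ = 1/4400 = 0.000227273 per hour.
Set 1 − e^(−λt) = 0.2, so t = −ln(0.8)/λ = 0.22314/0.000227273 ≈ 981.832 hours.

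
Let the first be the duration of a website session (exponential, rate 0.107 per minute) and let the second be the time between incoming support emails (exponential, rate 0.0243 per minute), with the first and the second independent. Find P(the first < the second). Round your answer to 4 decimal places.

0.8149

λ_1 = 0.107, λ_2 = 0.0243.
For independent exponentials, P(the first < the second) = λ_1/(λ_1+λ_2) = 0.107/0.1313 ≈ 0.8149.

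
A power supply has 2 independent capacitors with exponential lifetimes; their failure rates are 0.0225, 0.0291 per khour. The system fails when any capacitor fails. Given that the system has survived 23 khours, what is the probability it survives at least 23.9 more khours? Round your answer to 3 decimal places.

0.291

Time to first failure ~ Exp(Σλ) with Σλ = 0.0516.
By memorylessness, P(T > 23+23.9 | T > 23) = P(T > 23.9) = e^(−0.0516·23.9) ≈ 0.291.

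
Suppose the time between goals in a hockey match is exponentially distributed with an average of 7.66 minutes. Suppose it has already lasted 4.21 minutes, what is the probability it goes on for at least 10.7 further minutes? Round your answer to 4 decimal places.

0.2474

The rate is λ = 1/7.66 = 0.130548 per minute.
P(X > s+t | X > s) = e^(−λ(s+t))/e^(−λs) = e^(−λt), independent of s = 4.21.
P(X > 10.7) = e^(−1.3969) ≈ 0.2474.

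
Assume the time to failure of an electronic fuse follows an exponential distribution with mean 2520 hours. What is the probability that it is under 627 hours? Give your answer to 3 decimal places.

The rate is λ = 1/2520 = 0.000396825 per hour.
P(X ≤ 627) = 1 − e^(−λ·627) = 1 − e^(−0.24881) ≈ 0.220.

0.220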